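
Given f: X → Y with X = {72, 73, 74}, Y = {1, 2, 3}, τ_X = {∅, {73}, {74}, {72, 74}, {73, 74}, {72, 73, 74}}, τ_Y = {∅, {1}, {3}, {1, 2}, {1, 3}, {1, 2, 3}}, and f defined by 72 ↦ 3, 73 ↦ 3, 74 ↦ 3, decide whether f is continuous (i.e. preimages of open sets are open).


f IS continuous.

Compute f^{-1}(U) for each U ∈ τ_Y:
  U = ∅: f^{-1}(U) = ∅ ∈ τ_X ✓.
  U = {1}: f^{-1}(U) = ∅ ∈ τ_X ✓.
  U = {3}: f^{-1}(U) = {72, 73, 74} ∈ τ_X ✓.
  U = {1, 2}: f^{-1}(U) = ∅ ∈ τ_X ✓.
  U = {1, 3}: f^{-1}(U) = {72, 73, 74} ∈ τ_X ✓.
  U = {1, 2, 3}: f^{-1}(U) = {72, 73, 74} ∈ τ_X ✓.
Every preimage lies in τ_X, so f IS continuous.


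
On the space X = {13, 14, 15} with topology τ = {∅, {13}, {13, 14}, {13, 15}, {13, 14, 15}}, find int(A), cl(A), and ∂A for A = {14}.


int(A) = ∅, cl(A) = {14}, ∂A = {14}.

Closed sets in (X, τ) are complements of opens:
  closed(X, τ) = {∅, {14}, {15}, {14, 15}, {13, 14, 15}}.
int(A) = ⋃ {U ∈ τ : U ⊆ A}. Opens contained in A: ∅.
Taking the union of these: int(A) = ∅.
cl(A) = ⋂ {C closed : A ⊆ C}. Closed sets containing A: {14}, {14, 15}, {13, 14, 15}.
Intersecting these: cl(A) = {14}.
∂A = cl(A) ∖ int(A) = {14} ∖ ∅ = {14}.


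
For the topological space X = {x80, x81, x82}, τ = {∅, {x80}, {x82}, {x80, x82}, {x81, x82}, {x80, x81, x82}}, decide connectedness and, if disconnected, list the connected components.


(X, τ) is disconnected; components = [{x80}, {x81, x82}].

Find clopen sets (U ∈ τ with X ∖ U ∈ τ):
  U = ∅, X ∖ U = {x80, x81, x82} — both open, so U is clopen.
  U = {x80}, X ∖ U = {x81, x82} — both open, so U is clopen.
  U = {x81, x82}, X ∖ U = {x80} — both open, so U is clopen.
  U = {x80, x81, x82}, X ∖ U = ∅ — both open, so U is clopen.
Nontrivial clopen(s) exist: e.g. {x81, x82}. So (X, τ) is disconnected.
Compute connected components by grouping points that agree on all clopens:
  component: {x80}
  component: {x81, x82}


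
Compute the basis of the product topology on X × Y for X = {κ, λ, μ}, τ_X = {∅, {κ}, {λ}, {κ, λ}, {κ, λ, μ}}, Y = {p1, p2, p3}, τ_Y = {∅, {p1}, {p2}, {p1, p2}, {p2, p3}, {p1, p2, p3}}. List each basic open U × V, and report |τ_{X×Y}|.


Basis B = {∅ × ∅, {κ} × {p1}, {κ} × {p2}, {λ} × {p1}, {λ} × {p2}, {κ} × {p1, p2}, {κ, λ} × {p1}, {κ} × {p2, p3}, {κ, λ} × {p2}, {λ} × {p1, p2}, {λ} × {p2, p3}, {κ} × {p1, p2, p3}, {κ, λ, μ} × {p1}, {κ, λ, μ} × {p2}, {λ} × {p1, p2, p3}, {κ, λ} × {p1, p2}, {κ, λ} × {p2, p3}, {κ, λ} × {p1, p2, p3}, {κ, λ, μ} × {p1, p2}, {κ, λ, μ} × {p2, p3}, {κ, λ, μ} × {p1, p2, p3}}; |τ_{X×Y}| = 70.

Enumerate products U × V with U ∈ τ_X, V ∈ τ_Y (deduplicated):
  ∅ × ∅ = {} (∅)
  {κ} × {p1} = {(κ,p1)}
  {κ} × {p2} = {(κ,p2)}
  {λ} × {p1} = {(λ,p1)}
  {λ} × {p2} = {(λ,p2)}
  {κ} × {p1, p2} = {(κ,p1), (κ,p2)}
  {κ, λ} × {p1} = {(κ,p1), (λ,p1)}
  {κ} × {p2, p3} = {(κ,p2), (κ,p3)}
  {κ, λ} × {p2} = {(κ,p2), (λ,p2)}
  {λ} × {p1, p2} = {(λ,p1), (λ,p2)}
  {λ} × {p2, p3} = {(λ,p2), (λ,p3)}
  {κ} × {p1, p2, p3} = {(κ,p1), (κ,p2), (κ,p3)}
  {κ, λ, μ} × {p1} = {(κ,p1), (λ,p1), (μ,p1)}
  {κ, λ, μ} × {p2} = {(κ,p2), (λ,p2), (μ,p2)}
  {λ} × {p1, p2, p3} = {(λ,p1), (λ,p2), (λ,p3)}
  {κ, λ} × {p1, p2} = {(κ,p1), (κ,p2), (λ,p1), (λ,p2)}
  {κ, λ} × {p2, p3} = {(κ,p2), (κ,p3), (λ,p2), (λ,p3)}
  {κ, λ} × {p1, p2, p3} = {(κ,p1), (κ,p2), (κ,p3), (λ,p1), (λ,p2), (λ,p3)}
  {κ, λ, μ} × {p1, p2} = {(κ,p1), (κ,p2), (λ,p1), (λ,p2), (μ,p1), (μ,p2)}
  {κ, λ, μ} × {p2, p3} = {(κ,p2), (κ,p3), (λ,p2), (λ,p3), (μ,p2), (μ,p3)}
  {κ, λ, μ} × {p1, p2, p3} = {(κ,p1), (κ,p2), (κ,p3), (λ,p1), (λ,p2), (λ,p3), (μ,p1), (μ,p2), (μ,p3)}
These 21 distinct sets form the basis B.
Close under arbitrary unions to get τ_{X×Y}; counting gives |τ_{X×Y}| = 70.


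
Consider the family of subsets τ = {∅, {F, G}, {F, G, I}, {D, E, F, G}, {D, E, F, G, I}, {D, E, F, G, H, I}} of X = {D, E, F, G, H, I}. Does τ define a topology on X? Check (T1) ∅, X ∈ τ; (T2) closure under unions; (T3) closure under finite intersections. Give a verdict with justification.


τ IS a topology on X.

Axiom (T1): ∅ ∈ τ? Yes; X ∈ τ? Yes.
Axiom (T2/T3): check pairwise unions and intersections of members of τ.
All pairwise intersections and unions checked — each lies in τ. Therefore τ satisfies (T1), (T2), (T3): it IS a topology on X.


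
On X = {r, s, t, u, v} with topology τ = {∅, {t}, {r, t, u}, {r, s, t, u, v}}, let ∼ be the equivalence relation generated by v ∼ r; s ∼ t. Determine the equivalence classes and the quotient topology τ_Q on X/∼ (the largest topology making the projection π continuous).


X/∼ = {[r=v], [s=t], [u]}; |τ_Q| = 2.

Equivalence classes: [r=v], [s=t], [u].
Quotient map π: X → X/∼ sends r ↦ [r=v], s ↦ [s=t], t ↦ [s=t], u ↦ [u], v ↦ [r=v].
For each subset V ⊆ X/∼, compute π^{-1}(V) ⊆ X and check whether π^{-1}(V) ∈ τ. V is open in τ_Q iff π^{-1}(V) ∈ τ.
  V = {}: π^{-1}(V) = ∅ ∈ τ ✓.
  V = {[r=v]}: π^{-1}(V) = {r, v} ∉ τ ✗.
  V = {[s=t]}: π^{-1}(V) = {s, t} ∉ τ ✗.
  V = {[r=v], [s=t]}: π^{-1}(V) = {r, s, t, v} ∉ τ ✗.
  V = {[u]}: π^{-1}(V) = {u} ∉ τ ✗.
  V = {[r=v], [u]}: π^{-1}(V) = {r, u, v} ∉ τ ✗.
  V = {[s=t], [u]}: π^{-1}(V) = {s, t, u} ∉ τ ✗.
  V = {[r=v], [s=t], [u]}: π^{-1}(V) = {r, s, t, u, v} ∈ τ ✓.
Open sets in the quotient: τ_Q = {{}, {[r=v], [s=t], [u]}} (2 elements).


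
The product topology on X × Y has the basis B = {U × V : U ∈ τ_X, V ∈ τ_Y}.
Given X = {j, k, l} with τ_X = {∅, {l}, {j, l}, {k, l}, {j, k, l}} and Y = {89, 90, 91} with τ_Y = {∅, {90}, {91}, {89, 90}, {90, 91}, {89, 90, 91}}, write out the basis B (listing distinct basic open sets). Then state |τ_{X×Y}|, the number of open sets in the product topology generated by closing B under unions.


Basis B = {∅ × ∅, {l} × {90}, {l} × {91}, {j, l} × {90}, {j, l} × {91}, {k, l} × {90}, {k, l} × {91}, {l} × {89, 90}, {l} × {90, 91}, {j, k, l} × {90}, {j, k, l} × {91}, {l} × {89, 90, 91}, {j, l} × {89, 90}, {j, l} × {90, 91}, {k, l} × {89, 90}, {k, l} × {90, 91}, {j, l} × {89, 90, 91}, {j, k, l} × {89, 90}, {j, k, l} × {90, 91}, {k, l} × {89, 90, 91}, {j, k, l} × {89, 90, 91}}; |τ_{X×Y}| = 70.

Enumerate products U × V with U ∈ τ_X, V ∈ τ_Y (deduplicated):
  ∅ × ∅ = {} (∅)
  {l} × {90} = {(l,90)}
  {l} × {91} = {(l,91)}
  {j, l} × {90} = {(j,90), (l,90)}
  {j, l} × {91} = {(j,91), (l,91)}
  {k, l} × {90} = {(k,90), (l,90)}
  {k, l} × {91} = {(k,91), (l,91)}
  {l} × {89, 90} = {(l,89), (l,90)}
  {l} × {90, 91} = {(l,90), (l,91)}
  {j, k, l} × {90} = {(j,90), (k,90), (l,90)}
  {j, k, l} × {91} = {(j,91), (k,91), (l,91)}
  {l} × {89, 90, 91} = {(l,89), (l,90), (l,91)}
  {j, l} × {89, 90} = {(j,89), (j,90), (l,89), (l,90)}
  {j, l} × {90, 91} = {(j,90), (j,91), (l,90), (l,91)}
  {k, l} × {89, 90} = {(k,89), (k,90), (l,89), (l,90)}
  {k, l} × {90, 91} = {(k,90), (k,91), (l,90), (l,91)}
  {j, l} × {89, 90, 91} = {(j,89), (j,90), (j,91), (l,89), (l,90), (l,91)}
  {j, k, l} × {89, 90} = {(j,89), (j,90), (k,89), (k,90), (l,89), (l,90)}
  {j, k, l} × {90, 91} = {(j,90), (j,91), (k,90), (k,91), (l,90), (l,91)}
  {k, l} × {89, 90, 91} = {(k,89), (k,90), (k,91), (l,89), (l,90), (l,91)}
  {j, k, l} × {89, 90, 91} = {(j,89), (j,90), (j,91), (k,89), (k,90), (k,91), (l,89), (l,90), (l,91)}
These 21 distinct sets form the basis B.
Close under arbitrary unions to get τ_{X×Y}; counting gives |τ_{X×Y}| = 70.


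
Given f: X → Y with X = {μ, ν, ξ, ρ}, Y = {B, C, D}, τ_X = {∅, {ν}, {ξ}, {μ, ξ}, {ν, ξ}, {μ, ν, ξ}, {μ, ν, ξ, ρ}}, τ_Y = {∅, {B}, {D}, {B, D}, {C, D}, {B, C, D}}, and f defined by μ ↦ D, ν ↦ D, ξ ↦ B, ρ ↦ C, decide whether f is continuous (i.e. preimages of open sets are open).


f is NOT continuous.

Compute f^{-1}(U) for each U ∈ τ_Y:
  U = ∅: f^{-1}(U) = ∅ ∈ τ_X ✓.
  U = {B}: f^{-1}(U) = {ξ} ∈ τ_X ✓.
  U = {D}: f^{-1}(U) = {μ, ν} ∉ τ_X ✗.
  U = {B, D}: f^{-1}(U) = {μ, ν, ξ} ∈ τ_X ✓.
  U = {C, D}: f^{-1}(U) = {μ, ν, ρ} ∉ τ_X ✗.
  U = {B, C, D}: f^{-1}(U) = {μ, ν, ξ, ρ} ∈ τ_X ✓.
Found U = {D} with f^{-1}(U) = {μ, ν} not in τ_X. Therefore f is NOT continuous.


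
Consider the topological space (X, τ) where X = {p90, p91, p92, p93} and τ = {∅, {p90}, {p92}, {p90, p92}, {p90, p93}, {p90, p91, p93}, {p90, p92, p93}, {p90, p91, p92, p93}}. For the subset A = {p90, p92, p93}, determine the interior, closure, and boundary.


int(A) = {p90, p92, p93}, cl(A) = {p90, p91, p92, p93}, ∂A = {p91}.

Closed sets in (X, τ) are complements of opens:
  closed(X, τ) = {∅, {p91}, {p92}, {p91, p92}, {p91, p93}, {p90, p91, p93}, {p91, p92, p93}, {p90, p91, p92, p93}}.
int(A) = ⋃ {U ∈ τ : U ⊆ A}. Opens contained in A: ∅, {p90}, {p92}, {p90, p92}, {p90, p93}, {p90, p92, p93}.
Taking the union of these: int(A) = {p90, p92, p93}.
cl(A) = ⋂ {C closed : A ⊆ C}. Closed sets containing A: {p90, p91, p92, p93}.
Intersecting these: cl(A) = {p90, p91, p92, p93}.
∂A = cl(A) ∖ int(A) = {p90, p91, p92, p93} ∖ {p90, p92, p93} = {p91}.


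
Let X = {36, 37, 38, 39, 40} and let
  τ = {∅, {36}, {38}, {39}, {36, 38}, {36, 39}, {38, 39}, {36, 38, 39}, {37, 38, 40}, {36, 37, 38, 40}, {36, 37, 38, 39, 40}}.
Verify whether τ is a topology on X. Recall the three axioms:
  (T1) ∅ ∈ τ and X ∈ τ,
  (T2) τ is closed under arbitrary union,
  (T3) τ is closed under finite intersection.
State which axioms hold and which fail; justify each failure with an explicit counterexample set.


τ is NOT a topology on X.

Axiom (T1): ∅ ∈ τ? Yes; X ∈ τ? Yes.
Axiom (T2/T3): check pairwise unions and intersections of members of τ.
Counterexample for (T2): {39} ∪ {37, 38, 40} = {37, 38, 39, 40} ∉ τ. Therefore τ is NOT a topology.


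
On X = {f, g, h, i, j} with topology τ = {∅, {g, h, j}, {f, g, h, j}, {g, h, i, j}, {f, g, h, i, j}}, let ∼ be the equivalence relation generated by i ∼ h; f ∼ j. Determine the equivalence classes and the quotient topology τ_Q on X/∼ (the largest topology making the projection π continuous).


X/∼ = {[f=j], [g], [h=i]}; |τ_Q| = 2.

Equivalence classes: [f=j], [g], [h=i].
Quotient map π: X → X/∼ sends f ↦ [f=j], g ↦ [g], h ↦ [h=i], i ↦ [h=i], j ↦ [f=j].
For each subset V ⊆ X/∼, compute π^{-1}(V) ⊆ X and check whether π^{-1}(V) ∈ τ. V is open in τ_Q iff π^{-1}(V) ∈ τ.
  V = {}: π^{-1}(V) = ∅ ∈ τ ✓.
  V = {[f=j]}: π^{-1}(V) = {f, j} ∉ τ ✗.
  V = {[g]}: π^{-1}(V) = {g} ∉ τ ✗.
  V = {[f=j], [g]}: π^{-1}(V) = {f, g, j} ∉ τ ✗.
  V = {[h=i]}: π^{-1}(V) = {h, i} ∉ τ ✗.
  V = {[f=j], [h=i]}: π^{-1}(V) = {f, h, i, j} ∉ τ ✗.
  V = {[g], [h=i]}: π^{-1}(V) = {g, h, i} ∉ τ ✗.
  V = {[f=j], [g], [h=i]}: π^{-1}(V) = {f, g, h, i, j} ∈ τ ✓.
Open sets in the quotient: τ_Q = {{}, {[f=j], [g], [h=i]}} (2 elements).


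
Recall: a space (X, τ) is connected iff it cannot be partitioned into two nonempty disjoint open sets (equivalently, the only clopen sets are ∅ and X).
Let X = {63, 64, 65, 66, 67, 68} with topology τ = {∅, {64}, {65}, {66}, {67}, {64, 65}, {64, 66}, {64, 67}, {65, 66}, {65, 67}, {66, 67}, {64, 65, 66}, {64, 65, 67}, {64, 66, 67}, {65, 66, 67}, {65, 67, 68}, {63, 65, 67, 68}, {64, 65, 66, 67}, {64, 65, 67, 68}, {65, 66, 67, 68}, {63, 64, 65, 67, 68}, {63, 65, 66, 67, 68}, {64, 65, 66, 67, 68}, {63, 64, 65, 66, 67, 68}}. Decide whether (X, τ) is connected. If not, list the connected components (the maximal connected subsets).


(X, τ) is disconnected; components = [{64}, {66}, {63, 65, 67, 68}].

Find clopen sets (U ∈ τ with X ∖ U ∈ τ):
  U = ∅, X ∖ U = {63, 64, 65, 66, 67, 68} — both open, so U is clopen.
  U = {64}, X ∖ U = {63, 65, 66, 67, 68} — both open, so U is clopen.
  U = {66}, X ∖ U = {63, 64, 65, 67, 68} — both open, so U is clopen.
  U = {64, 66}, X ∖ U = {63, 65, 67, 68} — both open, so U is clopen.
  U = {63, 65, 67, 68}, X ∖ U = {64, 66} — both open, so U is clopen.
  U = {63, 64, 65, 67, 68}, X ∖ U = {66} — both open, so U is clopen.
  U = {63, 65, 66, 67, 68}, X ∖ U = {64} — both open, so U is clopen.
  U = {63, 64, 65, 66, 67, 68}, X ∖ U = ∅ — both open, so U is clopen.
Nontrivial clopen(s) exist: e.g. {66}. So (X, τ) is disconnected.
Compute connected components by grouping points that agree on all clopens:
  component: {64}
  component: {66}
  component: {63, 65, 67, 68}


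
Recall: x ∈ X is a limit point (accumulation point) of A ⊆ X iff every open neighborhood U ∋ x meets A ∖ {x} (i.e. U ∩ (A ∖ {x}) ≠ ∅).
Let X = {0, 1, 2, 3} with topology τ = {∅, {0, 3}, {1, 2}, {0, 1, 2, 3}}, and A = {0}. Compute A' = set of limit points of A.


A' = {3}

For each x ∈ X, list the open sets U ∈ τ with x ∈ U, then check whether U ∩ (A ∖ {x}) ≠ ∅ for every such U.
  x = 0: open {0, 3} ∋ x has {0, 3} ∩ (A ∖ {0}) = ∅, so x is NOT a limit point.
  x = 1: open {1, 2} ∋ x has {1, 2} ∩ (A ∖ {1}) = ∅, so x is NOT a limit point.
  x = 2: open {1, 2} ∋ x has {1, 2} ∩ (A ∖ {2}) = ∅, so x is NOT a limit point.
  x = 3: opens ∋ x are {0, 3}, {0, 1, 2, 3}; each meets A ∖ {3}, so x IS a limit point.
Collecting: A' = {3}.


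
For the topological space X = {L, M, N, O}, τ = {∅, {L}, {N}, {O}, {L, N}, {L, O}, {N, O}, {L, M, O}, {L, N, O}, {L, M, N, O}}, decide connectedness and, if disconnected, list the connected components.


(X, τ) is disconnected; components = [{N}, {L, M, O}].

Find clopen sets (U ∈ τ with X ∖ U ∈ τ):
  U = ∅, X ∖ U = {L, M, N, O} — both open, so U is clopen.
  U = {N}, X ∖ U = {L, M, O} — both open, so U is clopen.
  U = {L, M, O}, X ∖ U = {N} — both open, so U is clopen.
  U = {L, M, N, O}, X ∖ U = ∅ — both open, so U is clopen.
Nontrivial clopen(s) exist: e.g. {L, M, O}. So (X, τ) is disconnected.
Compute connected components by grouping points that agree on all clopens:
  component: {N}
  component: {L, M, O}


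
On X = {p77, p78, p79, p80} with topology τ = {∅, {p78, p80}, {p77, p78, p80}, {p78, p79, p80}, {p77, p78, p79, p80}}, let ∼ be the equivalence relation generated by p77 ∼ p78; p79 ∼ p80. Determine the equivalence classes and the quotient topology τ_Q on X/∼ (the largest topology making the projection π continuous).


X/∼ = {[p77=p78], [p79=p80]}; |τ_Q| = 2.

Equivalence classes: [p77=p78], [p79=p80].
Quotient map π: X → X/∼ sends p77 ↦ [p77=p78], p78 ↦ [p77=p78], p79 ↦ [p79=p80], p80 ↦ [p79=p80].
For each subset V ⊆ X/∼, compute π^{-1}(V) ⊆ X and check whether π^{-1}(V) ∈ τ. V is open in τ_Q iff π^{-1}(V) ∈ τ.
  V = {}: π^{-1}(V) = ∅ ∈ τ ✓.
  V = {[p77=p78]}: π^{-1}(V) = {p77, p78} ∉ τ ✗.
  V = {[p79=p80]}: π^{-1}(V) = {p79, p80} ∉ τ ✗.
  V = {[p77=p78], [p79=p80]}: π^{-1}(V) = {p77, p78, p79, p80} ∈ τ ✓.
Open sets in the quotient: τ_Q = {{}, {[p77=p78], [p79=p80]}} (2 elements).


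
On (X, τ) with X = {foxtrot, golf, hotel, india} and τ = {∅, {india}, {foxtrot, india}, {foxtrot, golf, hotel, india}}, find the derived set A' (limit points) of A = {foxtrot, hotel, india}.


A' = {foxtrot, golf, hotel}

For each x ∈ X, list the open sets U ∈ τ with x ∈ U, then check whether U ∩ (A ∖ {x}) ≠ ∅ for every such U.
  x = foxtrot: opens ∋ x are {foxtrot, india}, {foxtrot, golf, hotel, india}; each meets A ∖ {foxtrot}, so x IS a limit point.
  x = golf: opens ∋ x are {foxtrot, golf, hotel, india}; each meets A ∖ {golf}, so x IS a limit point.
  x = hotel: opens ∋ x are {foxtrot, golf, hotel, india}; each meets A ∖ {hotel}, so x IS a limit point.
  x = india: open {india} ∋ x has {india} ∩ (A ∖ {india}) = ∅, so x is NOT a limit point.
Collecting: A' = {foxtrot, golf, hotel}.


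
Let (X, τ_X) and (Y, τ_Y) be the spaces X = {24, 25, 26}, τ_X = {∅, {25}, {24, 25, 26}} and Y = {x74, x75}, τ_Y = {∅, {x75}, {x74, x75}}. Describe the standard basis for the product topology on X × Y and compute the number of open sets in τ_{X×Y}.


Basis B = {∅ × ∅, {25} × {x75}, {25} × {x74, x75}, {24, 25, 26} × {x75}, {24, 25, 26} × {x74, x75}}; |τ_{X×Y}| = 6.

Enumerate products U × V with U ∈ τ_X, V ∈ τ_Y (deduplicated):
  ∅ × ∅ = {} (∅)
  {25} × {x75} = {(25,x75)}
  {25} × {x74, x75} = {(25,x74), (25,x75)}
  {24, 25, 26} × {x75} = {(24,x75), (25,x75), (26,x75)}
  {24, 25, 26} × {x74, x75} = {(24,x74), (24,x75), (25,x74), (25,x75), (26,x74), (26,x75)}
These 5 distinct sets form the basis B.
Close under arbitrary unions to get τ_{X×Y}; counting gives |τ_{X×Y}| = 6.


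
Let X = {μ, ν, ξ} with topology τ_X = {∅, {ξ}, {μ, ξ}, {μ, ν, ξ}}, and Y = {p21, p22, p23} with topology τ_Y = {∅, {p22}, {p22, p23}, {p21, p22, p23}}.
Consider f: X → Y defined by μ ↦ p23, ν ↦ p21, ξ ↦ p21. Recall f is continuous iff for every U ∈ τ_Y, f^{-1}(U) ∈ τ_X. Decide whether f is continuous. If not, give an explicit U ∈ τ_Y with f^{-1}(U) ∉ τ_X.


f is NOT continuous.

Compute f^{-1}(U) for each U ∈ τ_Y:
  U = ∅: f^{-1}(U) = ∅ ∈ τ_X ✓.
  U = {p22}: f^{-1}(U) = ∅ ∈ τ_X ✓.
  U = {p22, p23}: f^{-1}(U) = {μ} ∉ τ_X ✗.
  U = {p21, p22, p23}: f^{-1}(U) = {μ, ν, ξ} ∈ τ_X ✓.
Found U = {p22, p23} with f^{-1}(U) = {μ} not in τ_X. Therefore f is NOT continuous.


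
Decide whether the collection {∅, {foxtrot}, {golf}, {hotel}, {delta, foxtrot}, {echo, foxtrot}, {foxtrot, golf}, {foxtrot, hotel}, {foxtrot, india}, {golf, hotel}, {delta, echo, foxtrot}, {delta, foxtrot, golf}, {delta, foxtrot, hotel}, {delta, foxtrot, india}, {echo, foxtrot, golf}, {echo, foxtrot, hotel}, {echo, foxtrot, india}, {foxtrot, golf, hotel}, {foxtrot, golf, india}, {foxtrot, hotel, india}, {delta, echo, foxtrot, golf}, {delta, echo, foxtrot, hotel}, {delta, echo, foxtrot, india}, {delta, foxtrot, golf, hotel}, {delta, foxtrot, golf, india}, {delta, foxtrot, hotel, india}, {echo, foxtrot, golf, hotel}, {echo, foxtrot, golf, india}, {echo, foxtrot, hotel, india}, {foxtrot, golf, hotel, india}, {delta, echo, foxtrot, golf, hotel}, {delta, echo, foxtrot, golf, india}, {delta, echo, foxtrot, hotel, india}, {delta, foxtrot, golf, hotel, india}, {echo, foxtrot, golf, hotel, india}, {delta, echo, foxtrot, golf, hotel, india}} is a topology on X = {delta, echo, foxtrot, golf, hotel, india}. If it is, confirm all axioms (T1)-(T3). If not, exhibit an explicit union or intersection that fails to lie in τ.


τ IS a topology on X.

Axiom (T1): ∅ ∈ τ? Yes; X ∈ τ? Yes.
Axiom (T2/T3): check pairwise unions and intersections of members of τ.
All pairwise intersections and unions checked — each lies in τ. Therefore τ satisfies (T1), (T2), (T3): it IS a topology on X.


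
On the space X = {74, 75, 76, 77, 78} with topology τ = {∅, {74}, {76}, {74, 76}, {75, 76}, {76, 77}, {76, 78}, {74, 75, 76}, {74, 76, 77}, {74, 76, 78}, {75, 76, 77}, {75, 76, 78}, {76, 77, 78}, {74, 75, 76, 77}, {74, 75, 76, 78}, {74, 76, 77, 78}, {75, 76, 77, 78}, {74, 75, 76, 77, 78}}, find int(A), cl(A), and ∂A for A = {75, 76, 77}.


int(A) = {75, 76, 77}, cl(A) = {75, 76, 77, 78}, ∂A = {78}.

Closed sets in (X, τ) are complements of opens:
  closed(X, τ) = {∅, {74}, {75}, {77}, {78}, {74, 75}, {74, 77}, {74, 78}, {75, 77}, {75, 78}, {77, 78}, {74, 75, 77}, {74, 75, 78}, {74, 77, 78}, {75, 77, 78}, {74, 75, 77, 78}, {75, 76, 77, 78}, {74, 75, 76, 77, 78}}.
int(A) = ⋃ {U ∈ τ : U ⊆ A}. Opens contained in A: ∅, {76}, {75, 76}, {76, 77}, {75, 76, 77}.
Taking the union of these: int(A) = {75, 76, 77}.
cl(A) = ⋂ {C closed : A ⊆ C}. Closed sets containing A: {75, 76, 77, 78}, {74, 75, 76, 77, 78}.
Intersecting these: cl(A) = {75, 76, 77, 78}.
∂A = cl(A) ∖ int(A) = {75, 76, 77, 78} ∖ {75, 76, 77} = {78}.


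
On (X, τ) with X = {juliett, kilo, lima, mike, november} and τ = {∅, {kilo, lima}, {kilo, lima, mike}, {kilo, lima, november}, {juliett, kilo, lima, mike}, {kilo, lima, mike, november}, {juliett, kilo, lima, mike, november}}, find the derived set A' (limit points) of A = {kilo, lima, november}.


A' = {juliett, kilo, lima, mike, november}

For each x ∈ X, list the open sets U ∈ τ with x ∈ U, then check whether U ∩ (A ∖ {x}) ≠ ∅ for every such U.
  x = juliett: opens ∋ x are {juliett, kilo, lima, mike}, {juliett, kilo, lima, mike, november}; each meets A ∖ {juliett}, so x IS a limit point.
  x = kilo: opens ∋ x are {kilo, lima}, {kilo, lima, mike}, {kilo, lima, november}, {juliett, kilo, lima, mike}, {kilo, lima, mike, november}, {juliett, kilo, lima, mike, november}; each meets A ∖ {kilo}, so x IS a limit point.
  x = lima: opens ∋ x are {kilo, lima}, {kilo, lima, mike}, {kilo, lima, november}, {juliett, kilo, lima, mike}, {kilo, lima, mike, november}, {juliett, kilo, lima, mike, november}; each meets A ∖ {lima}, so x IS a limit point.
  x = mike: opens ∋ x are {kilo, lima, mike}, {juliett, kilo, lima, mike}, {kilo, lima, mike, november}, {juliett, kilo, lima, mike, november}; each meets A ∖ {mike}, so x IS a limit point.
  x = november: opens ∋ x are {kilo, lima, november}, {kilo, lima, mike, november}, {juliett, kilo, lima, mike, november}; each meets A ∖ {november}, so x IS a limit point.
Collecting: A' = {juliett, kilo, lima, mike, november}.


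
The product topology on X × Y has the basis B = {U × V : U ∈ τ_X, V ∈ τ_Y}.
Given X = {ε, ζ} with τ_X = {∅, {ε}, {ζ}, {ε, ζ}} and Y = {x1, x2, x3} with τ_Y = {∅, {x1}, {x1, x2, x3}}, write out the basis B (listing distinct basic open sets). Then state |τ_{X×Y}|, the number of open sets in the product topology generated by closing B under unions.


Basis B = {∅ × ∅, {ε} × {x1}, {ζ} × {x1}, {ε, ζ} × {x1}, {ε} × {x1, x2, x3}, {ζ} × {x1, x2, x3}, {ε, ζ} × {x1, x2, x3}}; |τ_{X×Y}| = 9.

Enumerate products U × V with U ∈ τ_X, V ∈ τ_Y (deduplicated):
  ∅ × ∅ = {} (∅)
  {ε} × {x1} = {(ε,x1)}
  {ζ} × {x1} = {(ζ,x1)}
  {ε, ζ} × {x1} = {(ε,x1), (ζ,x1)}
  {ε} × {x1, x2, x3} = {(ε,x1), (ε,x2), (ε,x3)}
  {ζ} × {x1, x2, x3} = {(ζ,x1), (ζ,x2), (ζ,x3)}
  {ε, ζ} × {x1, x2, x3} = {(ε,x1), (ε,x2), (ε,x3), (ζ,x1), (ζ,x2), (ζ,x3)}
These 7 distinct sets form the basis B.
Close under arbitrary unions to get τ_{X×Y}; counting gives |τ_{X×Y}| = 9.


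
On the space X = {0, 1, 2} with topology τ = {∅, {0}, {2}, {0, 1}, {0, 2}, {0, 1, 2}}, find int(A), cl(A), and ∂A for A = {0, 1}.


int(A) = {0, 1}, cl(A) = {0, 1}, ∂A = ∅.

Closed sets in (X, τ) are complements of opens:
  closed(X, τ) = {∅, {1}, {2}, {0, 1}, {1, 2}, {0, 1, 2}}.
int(A) = ⋃ {U ∈ τ : U ⊆ A}. Opens contained in A: ∅, {0}, {0, 1}.
Taking the union of these: int(A) = {0, 1}.
cl(A) = ⋂ {C closed : A ⊆ C}. Closed sets containing A: {0, 1}, {0, 1, 2}.
Intersecting these: cl(A) = {0, 1}.
∂A = cl(A) ∖ int(A) = {0, 1} ∖ {0, 1} = ∅.


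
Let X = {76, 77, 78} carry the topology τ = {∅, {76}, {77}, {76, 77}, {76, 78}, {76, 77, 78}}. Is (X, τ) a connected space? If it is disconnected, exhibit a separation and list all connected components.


(X, τ) is disconnected; components = [{77}, {76, 78}].

Find clopen sets (U ∈ τ with X ∖ U ∈ τ):
  U = ∅, X ∖ U = {76, 77, 78} — both open, so U is clopen.
  U = {77}, X ∖ U = {76, 78} — both open, so U is clopen.
  U = {76, 78}, X ∖ U = {77} — both open, so U is clopen.
  U = {76, 77, 78}, X ∖ U = ∅ — both open, so U is clopen.
Nontrivial clopen(s) exist: e.g. {77}. So (X, τ) is disconnected.
Compute connected components by grouping points that agree on all clopens:
  component: {77}
  component: {76, 78}


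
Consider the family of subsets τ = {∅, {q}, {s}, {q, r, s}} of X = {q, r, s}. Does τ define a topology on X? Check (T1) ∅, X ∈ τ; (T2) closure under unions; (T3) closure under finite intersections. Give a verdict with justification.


τ is NOT a topology on X.

Axiom (T1): ∅ ∈ τ? Yes; X ∈ τ? Yes.
Axiom (T2/T3): check pairwise unions and intersections of members of τ.
Counterexample for (T2): {q} ∪ {s} = {q, s} ∉ τ. Therefore τ is NOT a topology.


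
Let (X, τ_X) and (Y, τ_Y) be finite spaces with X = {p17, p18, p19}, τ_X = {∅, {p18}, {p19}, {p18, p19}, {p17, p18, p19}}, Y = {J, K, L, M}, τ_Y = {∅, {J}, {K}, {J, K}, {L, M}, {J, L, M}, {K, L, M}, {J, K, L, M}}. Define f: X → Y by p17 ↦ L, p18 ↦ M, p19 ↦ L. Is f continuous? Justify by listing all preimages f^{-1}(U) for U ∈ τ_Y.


f IS continuous.

Compute f^{-1}(U) for each U ∈ τ_Y:
  U = ∅: f^{-1}(U) = ∅ ∈ τ_X ✓.
  U = {J}: f^{-1}(U) = ∅ ∈ τ_X ✓.
  U = {K}: f^{-1}(U) = ∅ ∈ τ_X ✓.
  U = {J, K}: f^{-1}(U) = ∅ ∈ τ_X ✓.
  U = {L, M}: f^{-1}(U) = {p17, p18, p19} ∈ τ_X ✓.
  U = {J, L, M}: f^{-1}(U) = {p17, p18, p19} ∈ τ_X ✓.
  U = {K, L, M}: f^{-1}(U) = {p17, p18, p19} ∈ τ_X ✓.
  U = {J, K, L, M}: f^{-1}(U) = {p17, p18, p19} ∈ τ_X ✓.
Every preimage lies in τ_X, so f IS continuous.


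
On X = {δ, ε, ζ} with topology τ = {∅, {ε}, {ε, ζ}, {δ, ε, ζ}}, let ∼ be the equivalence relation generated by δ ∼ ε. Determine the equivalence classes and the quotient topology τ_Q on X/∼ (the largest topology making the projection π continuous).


X/∼ = {[δ=ε], [ζ]}; |τ_Q| = 2.

Equivalence classes: [δ=ε], [ζ].
Quotient map π: X → X/∼ sends δ ↦ [δ=ε], ε ↦ [δ=ε], ζ ↦ [ζ].
For each subset V ⊆ X/∼, compute π^{-1}(V) ⊆ X and check whether π^{-1}(V) ∈ τ. V is open in τ_Q iff π^{-1}(V) ∈ τ.
  V = {}: π^{-1}(V) = ∅ ∈ τ ✓.
  V = {[δ=ε]}: π^{-1}(V) = {δ, ε} ∉ τ ✗.
  V = {[ζ]}: π^{-1}(V) = {ζ} ∉ τ ✗.
  V = {[δ=ε], [ζ]}: π^{-1}(V) = {δ, ε, ζ} ∈ τ ✓.
Open sets in the quotient: τ_Q = {{}, {[δ=ε], [ζ]}} (2 elements).


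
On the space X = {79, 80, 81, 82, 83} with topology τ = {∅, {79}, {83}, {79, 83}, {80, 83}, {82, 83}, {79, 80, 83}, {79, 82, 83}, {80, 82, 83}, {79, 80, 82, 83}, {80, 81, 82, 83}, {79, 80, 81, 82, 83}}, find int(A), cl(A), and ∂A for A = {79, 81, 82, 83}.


int(A) = {79, 82, 83}, cl(A) = {79, 80, 81, 82, 83}, ∂A = {80, 81}.

Closed sets in (X, τ) are complements of opens:
  closed(X, τ) = {∅, {79}, {81}, {79, 81}, {80, 81}, {81, 82}, {79, 80, 81}, {79, 81, 82}, {80, 81, 82}, {79, 80, 81, 82}, {80, 81, 82, 83}, {79, 80, 81, 82, 83}}.
int(A) = ⋃ {U ∈ τ : U ⊆ A}. Opens contained in A: ∅, {79}, {83}, {79, 83}, {82, 83}, {79, 82, 83}.
Taking the union of these: int(A) = {79, 82, 83}.
cl(A) = ⋂ {C closed : A ⊆ C}. Closed sets containing A: {79, 80, 81, 82, 83}.
Intersecting these: cl(A) = {79, 80, 81, 82, 83}.
∂A = cl(A) ∖ int(A) = {79, 80, 81, 82, 83} ∖ {79, 82, 83} = {80, 81}.


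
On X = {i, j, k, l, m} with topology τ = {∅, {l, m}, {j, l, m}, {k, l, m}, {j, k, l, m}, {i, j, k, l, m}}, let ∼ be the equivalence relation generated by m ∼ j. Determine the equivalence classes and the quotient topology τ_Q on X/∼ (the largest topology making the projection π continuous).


X/∼ = {[i], [j=m], [k], [l]}; |τ_Q| = 4.

Equivalence classes: [i], [j=m], [k], [l].
Quotient map π: X → X/∼ sends i ↦ [i], j ↦ [j=m], k ↦ [k], l ↦ [l], m ↦ [j=m].
For each subset V ⊆ X/∼, compute π^{-1}(V) ⊆ X and check whether π^{-1}(V) ∈ τ. V is open in τ_Q iff π^{-1}(V) ∈ τ.
  V = {}: π^{-1}(V) = ∅ ∈ τ ✓.
  V = {[i]}: π^{-1}(V) = {i} ∉ τ ✗.
  V = {[j=m]}: π^{-1}(V) = {j, m} ∉ τ ✗.
  V = {[i], [j=m]}: π^{-1}(V) = {i, j, m} ∉ τ ✗.
  V = {[k]}: π^{-1}(V) = {k} ∉ τ ✗.
  V = {[i], [k]}: π^{-1}(V) = {i, k} ∉ τ ✗.
  V = {[j=m], [k]}: π^{-1}(V) = {j, k, m} ∉ τ ✗.
  V = {[i], [j=m], [k]}: π^{-1}(V) = {i, j, k, m} ∉ τ ✗.
  V = {[l]}: π^{-1}(V) = {l} ∉ τ ✗.
  V = {[i], [l]}: π^{-1}(V) = {i, l} ∉ τ ✗.
  V = {[j=m], [l]}: π^{-1}(V) = {j, l, m} ∈ τ ✓.
  V = {[i], [j=m], [l]}: π^{-1}(V) = {i, j, l, m} ∉ τ ✗.
  V = {[k], [l]}: π^{-1}(V) = {k, l} ∉ τ ✗.
  V = {[i], [k], [l]}: π^{-1}(V) = {i, k, l} ∉ τ ✗.
  V = {[j=m], [k], [l]}: π^{-1}(V) = {j, k, l, m} ∈ τ ✓.
  V = {[i], [j=m], [k], [l]}: π^{-1}(V) = {i, j, k, l, m} ∈ τ ✓.
Open sets in the quotient: τ_Q = {{}, {[j=m], [l]}, {[j=m], [k], [l]}, {[i], [j=m], [k], [l]}} (4 elements).


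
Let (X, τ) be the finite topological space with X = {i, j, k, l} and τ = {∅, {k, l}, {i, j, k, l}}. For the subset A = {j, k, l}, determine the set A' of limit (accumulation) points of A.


A' = {i, j, k, l}

For each x ∈ X, list the open sets U ∈ τ with x ∈ U, then check whether U ∩ (A ∖ {x}) ≠ ∅ for every such U.
  x = i: opens ∋ x are {i, j, k, l}; each meets A ∖ {i}, so x IS a limit point.
  x = j: opens ∋ x are {i, j, k, l}; each meets A ∖ {j}, so x IS a limit point.
  x = k: opens ∋ x are {k, l}, {i, j, k, l}; each meets A ∖ {k}, so x IS a limit point.
  x = l: opens ∋ x are {k, l}, {i, j, k, l}; each meets A ∖ {l}, so x IS a limit point.
Collecting: A' = {i, j, k, l}.


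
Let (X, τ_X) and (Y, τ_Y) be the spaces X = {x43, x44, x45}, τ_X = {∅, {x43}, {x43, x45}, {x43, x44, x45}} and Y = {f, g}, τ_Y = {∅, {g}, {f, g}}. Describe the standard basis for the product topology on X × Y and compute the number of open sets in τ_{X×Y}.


Basis B = {∅ × ∅, {x43} × {g}, {x43} × {f, g}, {x43, x45} × {g}, {x43, x44, x45} × {g}, {x43, x45} × {f, g}, {x43, x44, x45} × {f, g}}; |τ_{X×Y}| = 10.

Enumerate products U × V with U ∈ τ_X, V ∈ τ_Y (deduplicated):
  ∅ × ∅ = {} (∅)
  {x43} × {g} = {(x43,g)}
  {x43} × {f, g} = {(x43,f), (x43,g)}
  {x43, x45} × {g} = {(x43,g), (x45,g)}
  {x43, x44, x45} × {g} = {(x43,g), (x44,g), (x45,g)}
  {x43, x45} × {f, g} = {(x43,f), (x43,g), (x45,f), (x45,g)}
  {x43, x44, x45} × {f, g} = {(x43,f), (x43,g), (x44,f), (x44,g), (x45,f), (x45,g)}
These 7 distinct sets form the basis B.
Close under arbitrary unions to get τ_{X×Y}; counting gives |τ_{X×Y}| = 10.


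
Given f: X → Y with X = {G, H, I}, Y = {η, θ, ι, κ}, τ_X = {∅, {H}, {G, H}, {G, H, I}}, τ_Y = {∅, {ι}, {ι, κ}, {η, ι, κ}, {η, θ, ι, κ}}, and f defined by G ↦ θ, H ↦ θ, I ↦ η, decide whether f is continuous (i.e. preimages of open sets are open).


f is NOT continuous.

Compute f^{-1}(U) for each U ∈ τ_Y:
  U = ∅: f^{-1}(U) = ∅ ∈ τ_X ✓.
  U = {ι}: f^{-1}(U) = ∅ ∈ τ_X ✓.
  U = {ι, κ}: f^{-1}(U) = ∅ ∈ τ_X ✓.
  U = {η, ι, κ}: f^{-1}(U) = {I} ∉ τ_X ✗.
  U = {η, θ, ι, κ}: f^{-1}(U) = {G, H, I} ∈ τ_X ✓.
Found U = {η, ι, κ} with f^{-1}(U) = {I} not in τ_X. Therefore f is NOT continuous.


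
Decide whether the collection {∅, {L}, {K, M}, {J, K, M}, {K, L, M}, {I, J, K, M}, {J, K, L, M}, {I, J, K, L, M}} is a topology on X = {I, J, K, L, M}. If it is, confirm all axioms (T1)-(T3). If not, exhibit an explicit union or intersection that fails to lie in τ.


τ IS a topology on X.

Axiom (T1): ∅ ∈ τ? Yes; X ∈ τ? Yes.
Axiom (T2/T3): check pairwise unions and intersections of members of τ.
All pairwise intersections and unions checked — each lies in τ. Therefore τ satisfies (T1), (T2), (T3): it IS a topology on X.


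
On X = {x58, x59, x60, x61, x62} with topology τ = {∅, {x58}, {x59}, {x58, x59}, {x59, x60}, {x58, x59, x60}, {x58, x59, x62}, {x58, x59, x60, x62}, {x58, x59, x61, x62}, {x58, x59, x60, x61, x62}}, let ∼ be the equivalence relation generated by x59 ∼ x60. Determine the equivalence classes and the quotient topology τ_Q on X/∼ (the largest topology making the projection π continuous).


X/∼ = {[x58], [x59=x60], [x61], [x62]}; |τ_Q| = 6.

Equivalence classes: [x58], [x59=x60], [x61], [x62].
Quotient map π: X → X/∼ sends x58 ↦ [x58], x59 ↦ [x59=x60], x60 ↦ [x59=x60], x61 ↦ [x61], x62 ↦ [x62].
For each subset V ⊆ X/∼, compute π^{-1}(V) ⊆ X and check whether π^{-1}(V) ∈ τ. V is open in τ_Q iff π^{-1}(V) ∈ τ.
  V = {}: π^{-1}(V) = ∅ ∈ τ ✓.
  V = {[x58]}: π^{-1}(V) = {x58} ∈ τ ✓.
  V = {[x59=x60]}: π^{-1}(V) = {x59, x60} ∈ τ ✓.
  V = {[x58], [x59=x60]}: π^{-1}(V) = {x58, x59, x60} ∈ τ ✓.
  V = {[x61]}: π^{-1}(V) = {x61} ∉ τ ✗.
  V = {[x58], [x61]}: π^{-1}(V) = {x58, x61} ∉ τ ✗.
  V = {[x59=x60], [x61]}: π^{-1}(V) = {x59, x60, x61} ∉ τ ✗.
  V = {[x58], [x59=x60], [x61]}: π^{-1}(V) = {x58, x59, x60, x61} ∉ τ ✗.
  V = {[x62]}: π^{-1}(V) = {x62} ∉ τ ✗.
  V = {[x58], [x62]}: π^{-1}(V) = {x58, x62} ∉ τ ✗.
  V = {[x59=x60], [x62]}: π^{-1}(V) = {x59, x60, x62} ∉ τ ✗.
  V = {[x58], [x59=x60], [x62]}: π^{-1}(V) = {x58, x59, x60, x62} ∈ τ ✓.
  V = {[x61], [x62]}: π^{-1}(V) = {x61, x62} ∉ τ ✗.
  V = {[x58], [x61], [x62]}: π^{-1}(V) = {x58, x61, x62} ∉ τ ✗.
  V = {[x59=x60], [x61], [x62]}: π^{-1}(V) = {x59, x60, x61, x62} ∉ τ ✗.
  V = {[x58], [x59=x60], [x61], [x62]}: π^{-1}(V) = {x58, x59, x60, x61, x62} ∈ τ ✓.
Open sets in the quotient: τ_Q = {{}, {[x58]}, {[x59=x60]}, {[x58], [x59=x60]}, {[x58], [x59=x60], [x62]}, {[x58], [x59=x60], [x61], [x62]}} (6 elements).


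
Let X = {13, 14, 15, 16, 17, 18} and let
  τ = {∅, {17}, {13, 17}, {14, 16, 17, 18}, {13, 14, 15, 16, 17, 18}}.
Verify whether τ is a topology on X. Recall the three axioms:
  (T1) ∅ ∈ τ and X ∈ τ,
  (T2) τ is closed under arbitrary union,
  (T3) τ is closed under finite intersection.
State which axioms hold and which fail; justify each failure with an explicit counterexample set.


τ is NOT a topology on X.

Axiom (T1): ∅ ∈ τ? Yes; X ∈ τ? Yes.
Axiom (T2/T3): check pairwise unions and intersections of members of τ.
Counterexample for (T2): {13, 17} ∪ {14, 16, 17, 18} = {13, 14, 16, 17, 18} ∉ τ. Therefore τ is NOT a topology.


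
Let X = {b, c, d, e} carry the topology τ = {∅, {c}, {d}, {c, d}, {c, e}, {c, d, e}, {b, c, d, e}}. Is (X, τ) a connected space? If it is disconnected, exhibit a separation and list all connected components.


(X, τ) is connected.

Find clopen sets (U ∈ τ with X ∖ U ∈ τ):
  U = ∅, X ∖ U = {b, c, d, e} — both open, so U is clopen.
  U = {b, c, d, e}, X ∖ U = ∅ — both open, so U is clopen.
Only trivial clopens (∅ and X) exist, so (X, τ) is connected.
Compute connected components by grouping points that agree on all clopens:
  component: {b, c, d, e}


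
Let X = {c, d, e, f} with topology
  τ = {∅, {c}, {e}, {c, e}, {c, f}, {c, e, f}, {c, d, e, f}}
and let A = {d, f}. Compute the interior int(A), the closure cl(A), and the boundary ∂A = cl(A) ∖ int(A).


int(A) = ∅, cl(A) = {d, f}, ∂A = {d, f}.

Closed sets in (X, τ) are complements of opens:
  closed(X, τ) = {∅, {d}, {d, e}, {d, f}, {c, d, f}, {d, e, f}, {c, d, e, f}}.
int(A) = ⋃ {U ∈ τ : U ⊆ A}. Opens contained in A: ∅.
Taking the union of these: int(A) = ∅.
cl(A) = ⋂ {C closed : A ⊆ C}. Closed sets containing A: {d, f}, {c, d, f}, {d, e, f}, {c, d, e, f}.
Intersecting these: cl(A) = {d, f}.
∂A = cl(A) ∖ int(A) = {d, f} ∖ ∅ = {d, f}.


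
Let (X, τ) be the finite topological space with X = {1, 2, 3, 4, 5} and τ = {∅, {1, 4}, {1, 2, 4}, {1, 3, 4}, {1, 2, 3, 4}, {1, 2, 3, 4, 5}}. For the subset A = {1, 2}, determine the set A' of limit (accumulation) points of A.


A' = {2, 3, 4, 5}

For each x ∈ X, list the open sets U ∈ τ with x ∈ U, then check whether U ∩ (A ∖ {x}) ≠ ∅ for every such U.
  x = 1: open {1, 4} ∋ x has {1, 4} ∩ (A ∖ {1}) = ∅, so x is NOT a limit point.
  x = 2: opens ∋ x are {1, 2, 4}, {1, 2, 3, 4}, {1, 2, 3, 4, 5}; each meets A ∖ {2}, so x IS a limit point.
  x = 3: opens ∋ x are {1, 3, 4}, {1, 2, 3, 4}, {1, 2, 3, 4, 5}; each meets A ∖ {3}, so x IS a limit point.
  x = 4: opens ∋ x are {1, 4}, {1, 2, 4}, {1, 3, 4}, {1, 2, 3, 4}, {1, 2, 3, 4, 5}; each meets A ∖ {4}, so x IS a limit point.
  x = 5: opens ∋ x are {1, 2, 3, 4, 5}; each meets A ∖ {5}, so x IS a limit point.
Collecting: A' = {2, 3, 4, 5}.


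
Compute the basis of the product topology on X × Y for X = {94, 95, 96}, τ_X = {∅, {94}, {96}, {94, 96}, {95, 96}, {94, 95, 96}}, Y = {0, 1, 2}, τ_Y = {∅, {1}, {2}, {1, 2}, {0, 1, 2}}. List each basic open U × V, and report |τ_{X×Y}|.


Basis B = {∅ × ∅, {94} × {1}, {94} × {2}, {96} × {1}, {96} × {2}, {94} × {1, 2}, {94, 96} × {1}, {94, 96} × {2}, {95, 96} × {1}, {95, 96} × {2}, {96} × {1, 2}, {94} × {0, 1, 2}, {94, 95, 96} × {1}, {94, 95, 96} × {2}, {96} × {0, 1, 2}, {94, 96} × {1, 2}, {95, 96} × {1, 2}, {94, 96} × {0, 1, 2}, {94, 95, 96} × {1, 2}, {95, 96} × {0, 1, 2}, {94, 95, 96} × {0, 1, 2}}; |τ_{X×Y}| = 70.

Enumerate products U × V with U ∈ τ_X, V ∈ τ_Y (deduplicated):
  ∅ × ∅ = {} (∅)
  {94} × {1} = {(94,1)}
  {94} × {2} = {(94,2)}
  {96} × {1} = {(96,1)}
  {96} × {2} = {(96,2)}
  {94} × {1, 2} = {(94,1), (94,2)}
  {94, 96} × {1} = {(94,1), (96,1)}
  {94, 96} × {2} = {(94,2), (96,2)}
  {95, 96} × {1} = {(95,1), (96,1)}
  {95, 96} × {2} = {(95,2), (96,2)}
  {96} × {1, 2} = {(96,1), (96,2)}
  {94} × {0, 1, 2} = {(94,0), (94,1), (94,2)}
  {94, 95, 96} × {1} = {(94,1), (95,1), (96,1)}
  {94, 95, 96} × {2} = {(94,2), (95,2), (96,2)}
  {96} × {0, 1, 2} = {(96,0), (96,1), (96,2)}
  {94, 96} × {1, 2} = {(94,1), (94,2), (96,1), (96,2)}
  {95, 96} × {1, 2} = {(95,1), (95,2), (96,1), (96,2)}
  {94, 96} × {0, 1, 2} = {(94,0), (94,1), (94,2), (96,0), (96,1), (96,2)}
  {94, 95, 96} × {1, 2} = {(94,1), (94,2), (95,1), (95,2), (96,1), (96,2)}
  {95, 96} × {0, 1, 2} = {(95,0), (95,1), (95,2), (96,0), (96,1), (96,2)}
  {94, 95, 96} × {0, 1, 2} = {(94,0), (94,1), (94,2), (95,0), (95,1), (95,2), (96,0), (96,1), (96,2)}
These 21 distinct sets form the basis B.
Close under arbitrary unions to get τ_{X×Y}; counting gives |τ_{X×Y}| = 70.


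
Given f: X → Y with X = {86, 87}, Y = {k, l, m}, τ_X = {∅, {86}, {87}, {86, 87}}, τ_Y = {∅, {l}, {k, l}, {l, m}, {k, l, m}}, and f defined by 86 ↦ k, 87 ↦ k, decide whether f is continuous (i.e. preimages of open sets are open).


f IS continuous.

Compute f^{-1}(U) for each U ∈ τ_Y:
  U = ∅: f^{-1}(U) = ∅ ∈ τ_X ✓.
  U = {l}: f^{-1}(U) = ∅ ∈ τ_X ✓.
  U = {k, l}: f^{-1}(U) = {86, 87} ∈ τ_X ✓.
  U = {l, m}: f^{-1}(U) = ∅ ∈ τ_X ✓.
  U = {k, l, m}: f^{-1}(U) = {86, 87} ∈ τ_X ✓.
Every preimage lies in τ_X, so f IS continuous.


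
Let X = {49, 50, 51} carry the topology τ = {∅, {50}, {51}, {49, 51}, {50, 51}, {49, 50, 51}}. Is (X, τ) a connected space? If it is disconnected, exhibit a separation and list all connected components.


(X, τ) is disconnected; components = [{50}, {49, 51}].

Find clopen sets (U ∈ τ with X ∖ U ∈ τ):
  U = ∅, X ∖ U = {49, 50, 51} — both open, so U is clopen.
  U = {50}, X ∖ U = {49, 51} — both open, so U is clopen.
  U = {49, 51}, X ∖ U = {50} — both open, so U is clopen.
  U = {49, 50, 51}, X ∖ U = ∅ — both open, so U is clopen.
Nontrivial clopen(s) exist: e.g. {50}. So (X, τ) is disconnected.
Compute connected components by grouping points that agree on all clopens:
  component: {50}
  component: {49, 51}


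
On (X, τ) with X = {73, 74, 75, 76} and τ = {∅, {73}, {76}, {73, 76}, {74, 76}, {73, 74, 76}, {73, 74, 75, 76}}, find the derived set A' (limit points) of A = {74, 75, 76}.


A' = {74, 75}

For each x ∈ X, list the open sets U ∈ τ with x ∈ U, then check whether U ∩ (A ∖ {x}) ≠ ∅ for every such U.
  x = 73: open {73} ∋ x has {73} ∩ (A ∖ {73}) = ∅, so x is NOT a limit point.
  x = 74: opens ∋ x are {74, 76}, {73, 74, 76}, {73, 74, 75, 76}; each meets A ∖ {74}, so x IS a limit point.
  x = 75: opens ∋ x are {73, 74, 75, 76}; each meets A ∖ {75}, so x IS a limit point.
  x = 76: open {76} ∋ x has {76} ∩ (A ∖ {76}) = ∅, so x is NOT a limit point.
Collecting: A' = {74, 75}.


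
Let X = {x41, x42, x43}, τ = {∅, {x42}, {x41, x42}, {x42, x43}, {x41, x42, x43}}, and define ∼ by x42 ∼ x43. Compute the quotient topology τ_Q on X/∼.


X/∼ = {[x41], [x42=x43]}; |τ_Q| = 3.

Equivalence classes: [x41], [x42=x43].
Quotient map π: X → X/∼ sends x41 ↦ [x41], x42 ↦ [x42=x43], x43 ↦ [x42=x43].
For each subset V ⊆ X/∼, compute π^{-1}(V) ⊆ X and check whether π^{-1}(V) ∈ τ. V is open in τ_Q iff π^{-1}(V) ∈ τ.
  V = {}: π^{-1}(V) = ∅ ∈ τ ✓.
  V = {[x41]}: π^{-1}(V) = {x41} ∉ τ ✗.
  V = {[x42=x43]}: π^{-1}(V) = {x42, x43} ∈ τ ✓.
  V = {[x41], [x42=x43]}: π^{-1}(V) = {x41, x42, x43} ∈ τ ✓.
Open sets in the quotient: τ_Q = {{}, {[x42=x43]}, {[x41], [x42=x43]}} (3 elements).
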